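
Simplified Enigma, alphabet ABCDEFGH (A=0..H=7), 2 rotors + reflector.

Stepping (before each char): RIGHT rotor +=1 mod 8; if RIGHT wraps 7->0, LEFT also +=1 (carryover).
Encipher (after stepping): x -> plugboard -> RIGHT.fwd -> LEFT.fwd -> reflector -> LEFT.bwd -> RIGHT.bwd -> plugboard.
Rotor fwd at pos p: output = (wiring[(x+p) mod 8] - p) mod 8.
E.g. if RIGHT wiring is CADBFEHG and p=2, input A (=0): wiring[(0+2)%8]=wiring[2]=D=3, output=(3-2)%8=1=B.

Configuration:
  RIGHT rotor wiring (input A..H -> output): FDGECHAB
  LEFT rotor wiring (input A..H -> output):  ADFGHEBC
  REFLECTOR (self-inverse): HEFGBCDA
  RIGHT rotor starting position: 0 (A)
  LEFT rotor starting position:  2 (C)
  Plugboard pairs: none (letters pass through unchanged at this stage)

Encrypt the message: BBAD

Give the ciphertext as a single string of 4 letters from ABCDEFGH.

Char 1 ('B'): step: R->1, L=2; B->plug->B->R->F->L->A->refl->H->L'->E->R'->H->plug->H
Char 2 ('B'): step: R->2, L=2; B->plug->B->R->C->L->F->refl->C->L'->D->R'->G->plug->G
Char 3 ('A'): step: R->3, L=2; A->plug->A->R->B->L->E->refl->B->L'->H->R'->B->plug->B
Char 4 ('D'): step: R->4, L=2; D->plug->D->R->F->L->A->refl->H->L'->E->R'->C->plug->C

Answer: HGBC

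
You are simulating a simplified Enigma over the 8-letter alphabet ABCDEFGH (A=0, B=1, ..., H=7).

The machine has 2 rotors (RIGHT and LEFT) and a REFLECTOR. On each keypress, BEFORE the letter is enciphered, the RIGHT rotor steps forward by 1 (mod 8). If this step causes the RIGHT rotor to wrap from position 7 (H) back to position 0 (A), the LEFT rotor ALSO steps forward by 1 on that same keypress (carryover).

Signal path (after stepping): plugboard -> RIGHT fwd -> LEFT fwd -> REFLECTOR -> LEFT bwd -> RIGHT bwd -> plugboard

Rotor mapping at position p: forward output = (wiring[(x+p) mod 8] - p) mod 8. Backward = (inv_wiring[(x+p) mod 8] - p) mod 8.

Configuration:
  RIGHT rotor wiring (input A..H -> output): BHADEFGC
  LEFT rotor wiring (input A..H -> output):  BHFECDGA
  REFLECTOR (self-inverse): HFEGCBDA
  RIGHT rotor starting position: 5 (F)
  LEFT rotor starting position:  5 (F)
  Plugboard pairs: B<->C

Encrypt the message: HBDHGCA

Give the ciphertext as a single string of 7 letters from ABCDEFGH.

Char 1 ('H'): step: R->6, L=5; H->plug->H->R->H->L->F->refl->B->L'->B->R'->D->plug->D
Char 2 ('B'): step: R->7, L=5; B->plug->C->R->A->L->G->refl->D->L'->C->R'->B->plug->C
Char 3 ('D'): step: R->0, L->6 (L advanced); D->plug->D->R->D->L->B->refl->F->L'->H->R'->B->plug->C
Char 4 ('H'): step: R->1, L=6; H->plug->H->R->A->L->A->refl->H->L'->E->R'->E->plug->E
Char 5 ('G'): step: R->2, L=6; G->plug->G->R->H->L->F->refl->B->L'->D->R'->D->plug->D
Char 6 ('C'): step: R->3, L=6; C->plug->B->R->B->L->C->refl->E->L'->G->R'->F->plug->F
Char 7 ('A'): step: R->4, L=6; A->plug->A->R->A->L->A->refl->H->L'->E->R'->G->plug->G

Answer: DCCEDFG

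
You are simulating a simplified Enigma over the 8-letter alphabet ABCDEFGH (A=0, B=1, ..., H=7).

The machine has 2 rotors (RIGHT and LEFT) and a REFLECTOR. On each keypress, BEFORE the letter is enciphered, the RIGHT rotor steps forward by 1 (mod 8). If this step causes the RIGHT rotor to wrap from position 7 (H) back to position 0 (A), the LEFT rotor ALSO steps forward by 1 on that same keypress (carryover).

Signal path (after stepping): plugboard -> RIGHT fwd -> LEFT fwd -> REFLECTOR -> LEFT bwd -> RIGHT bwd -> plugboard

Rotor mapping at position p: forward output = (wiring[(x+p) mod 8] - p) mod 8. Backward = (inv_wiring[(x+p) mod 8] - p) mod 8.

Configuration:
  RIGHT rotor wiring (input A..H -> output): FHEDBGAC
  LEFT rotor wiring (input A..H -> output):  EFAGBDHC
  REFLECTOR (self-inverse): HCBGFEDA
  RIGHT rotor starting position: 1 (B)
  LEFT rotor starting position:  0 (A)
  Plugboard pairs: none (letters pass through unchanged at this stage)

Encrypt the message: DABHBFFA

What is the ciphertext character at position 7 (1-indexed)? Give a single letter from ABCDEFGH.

Char 1 ('D'): step: R->2, L=0; D->plug->D->R->E->L->B->refl->C->L'->H->R'->C->plug->C
Char 2 ('A'): step: R->3, L=0; A->plug->A->R->A->L->E->refl->F->L'->B->R'->H->plug->H
Char 3 ('B'): step: R->4, L=0; B->plug->B->R->C->L->A->refl->H->L'->G->R'->D->plug->D
Char 4 ('H'): step: R->5, L=0; H->plug->H->R->E->L->B->refl->C->L'->H->R'->F->plug->F
Char 5 ('B'): step: R->6, L=0; B->plug->B->R->E->L->B->refl->C->L'->H->R'->C->plug->C
Char 6 ('F'): step: R->7, L=0; F->plug->F->R->C->L->A->refl->H->L'->G->R'->B->plug->B
Char 7 ('F'): step: R->0, L->1 (L advanced); F->plug->F->R->G->L->B->refl->C->L'->E->R'->C->plug->C

C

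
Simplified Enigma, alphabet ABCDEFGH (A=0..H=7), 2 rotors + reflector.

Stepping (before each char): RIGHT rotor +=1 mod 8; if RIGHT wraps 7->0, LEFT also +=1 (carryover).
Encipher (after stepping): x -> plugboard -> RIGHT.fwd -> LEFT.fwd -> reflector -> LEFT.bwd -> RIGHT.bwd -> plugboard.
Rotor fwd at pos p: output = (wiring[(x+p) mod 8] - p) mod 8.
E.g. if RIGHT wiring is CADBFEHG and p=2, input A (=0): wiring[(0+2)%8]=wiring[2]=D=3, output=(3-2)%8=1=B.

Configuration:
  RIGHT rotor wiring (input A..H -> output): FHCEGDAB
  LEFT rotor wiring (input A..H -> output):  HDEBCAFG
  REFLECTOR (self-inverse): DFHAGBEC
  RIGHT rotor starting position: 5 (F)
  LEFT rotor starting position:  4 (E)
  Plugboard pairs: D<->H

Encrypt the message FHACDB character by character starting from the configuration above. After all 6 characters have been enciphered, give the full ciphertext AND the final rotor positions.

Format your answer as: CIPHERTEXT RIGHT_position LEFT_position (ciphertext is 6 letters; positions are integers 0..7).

Char 1 ('F'): step: R->6, L=4; F->plug->F->R->G->L->A->refl->D->L'->E->R'->E->plug->E
Char 2 ('H'): step: R->7, L=4; H->plug->D->R->D->L->C->refl->H->L'->F->R'->E->plug->E
Char 3 ('A'): step: R->0, L->5 (L advanced); A->plug->A->R->F->L->H->refl->C->L'->D->R'->F->plug->F
Char 4 ('C'): step: R->1, L=5; C->plug->C->R->D->L->C->refl->H->L'->F->R'->D->plug->H
Char 5 ('D'): step: R->2, L=5; D->plug->H->R->F->L->H->refl->C->L'->D->R'->G->plug->G
Char 6 ('B'): step: R->3, L=5; B->plug->B->R->D->L->C->refl->H->L'->F->R'->D->plug->H
Final: ciphertext=EEFHGH, RIGHT=3, LEFT=5

Answer: EEFHGH 3 5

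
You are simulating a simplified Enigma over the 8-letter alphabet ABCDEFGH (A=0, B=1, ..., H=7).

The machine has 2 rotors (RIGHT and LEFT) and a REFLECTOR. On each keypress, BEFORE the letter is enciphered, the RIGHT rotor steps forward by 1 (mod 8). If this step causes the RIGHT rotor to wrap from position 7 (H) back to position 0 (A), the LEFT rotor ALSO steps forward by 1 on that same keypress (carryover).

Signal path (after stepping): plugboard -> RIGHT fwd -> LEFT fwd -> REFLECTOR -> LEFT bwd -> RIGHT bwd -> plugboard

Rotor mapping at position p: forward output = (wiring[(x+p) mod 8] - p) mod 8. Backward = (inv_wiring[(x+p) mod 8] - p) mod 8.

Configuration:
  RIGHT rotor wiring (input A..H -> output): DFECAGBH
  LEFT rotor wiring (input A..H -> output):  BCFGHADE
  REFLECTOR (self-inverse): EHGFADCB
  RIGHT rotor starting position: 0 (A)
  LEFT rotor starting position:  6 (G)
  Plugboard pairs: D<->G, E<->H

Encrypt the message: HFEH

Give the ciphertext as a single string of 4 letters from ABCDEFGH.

Answer: BEAF

Derivation:
Char 1 ('H'): step: R->1, L=6; H->plug->E->R->F->L->A->refl->E->L'->D->R'->B->plug->B
Char 2 ('F'): step: R->2, L=6; F->plug->F->R->F->L->A->refl->E->L'->D->R'->H->plug->E
Char 3 ('E'): step: R->3, L=6; E->plug->H->R->B->L->G->refl->C->L'->H->R'->A->plug->A
Char 4 ('H'): step: R->4, L=6; H->plug->E->R->H->L->C->refl->G->L'->B->R'->F->plug->F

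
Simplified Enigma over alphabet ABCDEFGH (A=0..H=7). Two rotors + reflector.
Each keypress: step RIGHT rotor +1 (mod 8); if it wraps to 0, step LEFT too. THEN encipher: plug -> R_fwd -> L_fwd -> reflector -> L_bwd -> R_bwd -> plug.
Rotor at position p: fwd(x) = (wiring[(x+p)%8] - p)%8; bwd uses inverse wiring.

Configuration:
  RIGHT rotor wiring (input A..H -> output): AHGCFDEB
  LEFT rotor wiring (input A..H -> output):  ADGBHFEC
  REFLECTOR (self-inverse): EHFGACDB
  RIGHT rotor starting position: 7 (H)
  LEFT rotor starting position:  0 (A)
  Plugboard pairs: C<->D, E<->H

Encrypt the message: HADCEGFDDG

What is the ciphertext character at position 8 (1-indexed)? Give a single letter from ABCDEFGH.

Char 1 ('H'): step: R->0, L->1 (L advanced); H->plug->E->R->F->L->D->refl->G->L'->D->R'->F->plug->F
Char 2 ('A'): step: R->1, L=1; A->plug->A->R->G->L->B->refl->H->L'->H->R'->H->plug->E
Char 3 ('D'): step: R->2, L=1; D->plug->C->R->D->L->G->refl->D->L'->F->R'->H->plug->E
Char 4 ('C'): step: R->3, L=1; C->plug->D->R->B->L->F->refl->C->L'->A->R'->C->plug->D
Char 5 ('E'): step: R->4, L=1; E->plug->H->R->G->L->B->refl->H->L'->H->R'->B->plug->B
Char 6 ('G'): step: R->5, L=1; G->plug->G->R->F->L->D->refl->G->L'->D->R'->D->plug->C
Char 7 ('F'): step: R->6, L=1; F->plug->F->R->E->L->E->refl->A->L'->C->R'->C->plug->D
Char 8 ('D'): step: R->7, L=1; D->plug->C->R->A->L->C->refl->F->L'->B->R'->B->plug->B

B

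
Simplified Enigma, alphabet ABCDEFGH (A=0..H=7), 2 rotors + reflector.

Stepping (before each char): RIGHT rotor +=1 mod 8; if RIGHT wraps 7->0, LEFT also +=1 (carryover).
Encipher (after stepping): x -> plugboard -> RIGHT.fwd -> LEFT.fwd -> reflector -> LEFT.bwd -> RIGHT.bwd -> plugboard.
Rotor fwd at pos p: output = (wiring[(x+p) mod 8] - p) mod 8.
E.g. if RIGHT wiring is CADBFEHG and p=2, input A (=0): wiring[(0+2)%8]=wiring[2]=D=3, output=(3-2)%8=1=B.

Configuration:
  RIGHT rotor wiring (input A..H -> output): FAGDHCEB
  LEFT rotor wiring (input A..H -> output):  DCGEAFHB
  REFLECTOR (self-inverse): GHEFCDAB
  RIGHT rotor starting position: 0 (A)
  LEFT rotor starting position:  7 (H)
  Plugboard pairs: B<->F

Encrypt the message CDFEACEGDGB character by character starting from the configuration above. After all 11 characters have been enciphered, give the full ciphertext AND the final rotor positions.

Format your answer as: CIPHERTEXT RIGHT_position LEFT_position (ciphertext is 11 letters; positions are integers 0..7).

Char 1 ('C'): step: R->1, L=7; C->plug->C->R->C->L->D->refl->F->L'->E->R'->H->plug->H
Char 2 ('D'): step: R->2, L=7; D->plug->D->R->A->L->C->refl->E->L'->B->R'->B->plug->F
Char 3 ('F'): step: R->3, L=7; F->plug->B->R->E->L->F->refl->D->L'->C->R'->F->plug->B
Char 4 ('E'): step: R->4, L=7; E->plug->E->R->B->L->E->refl->C->L'->A->R'->C->plug->C
Char 5 ('A'): step: R->5, L=7; A->plug->A->R->F->L->B->refl->H->L'->D->R'->E->plug->E
Char 6 ('C'): step: R->6, L=7; C->plug->C->R->H->L->A->refl->G->L'->G->R'->A->plug->A
Char 7 ('E'): step: R->7, L=7; E->plug->E->R->E->L->F->refl->D->L'->C->R'->A->plug->A
Char 8 ('G'): step: R->0, L->0 (L advanced); G->plug->G->R->E->L->A->refl->G->L'->C->R'->F->plug->B
Char 9 ('D'): step: R->1, L=0; D->plug->D->R->G->L->H->refl->B->L'->H->R'->A->plug->A
Char 10 ('G'): step: R->2, L=0; G->plug->G->R->D->L->E->refl->C->L'->B->R'->B->plug->F
Char 11 ('B'): step: R->3, L=0; B->plug->F->R->C->L->G->refl->A->L'->E->R'->B->plug->F
Final: ciphertext=HFBCEAABAFF, RIGHT=3, LEFT=0

Answer: HFBCEAABAFF 3 0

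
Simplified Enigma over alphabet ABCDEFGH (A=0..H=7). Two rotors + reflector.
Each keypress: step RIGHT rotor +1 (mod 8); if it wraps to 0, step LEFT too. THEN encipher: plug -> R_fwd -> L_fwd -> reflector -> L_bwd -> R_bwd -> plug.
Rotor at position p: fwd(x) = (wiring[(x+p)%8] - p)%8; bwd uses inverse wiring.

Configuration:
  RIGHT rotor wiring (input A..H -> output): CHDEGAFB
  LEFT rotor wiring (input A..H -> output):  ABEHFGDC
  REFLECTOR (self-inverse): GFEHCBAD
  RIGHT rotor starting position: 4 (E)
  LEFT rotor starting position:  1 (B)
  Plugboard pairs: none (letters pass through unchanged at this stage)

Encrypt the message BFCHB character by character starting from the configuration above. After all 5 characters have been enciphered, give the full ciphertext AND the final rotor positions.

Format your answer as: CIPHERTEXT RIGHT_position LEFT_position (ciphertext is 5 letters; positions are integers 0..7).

Char 1 ('B'): step: R->5, L=1; B->plug->B->R->A->L->A->refl->G->L'->C->R'->E->plug->E
Char 2 ('F'): step: R->6, L=1; F->plug->F->R->G->L->B->refl->F->L'->E->R'->C->plug->C
Char 3 ('C'): step: R->7, L=1; C->plug->C->R->A->L->A->refl->G->L'->C->R'->A->plug->A
Char 4 ('H'): step: R->0, L->2 (L advanced); H->plug->H->R->B->L->F->refl->B->L'->E->R'->D->plug->D
Char 5 ('B'): step: R->1, L=2; B->plug->B->R->C->L->D->refl->H->L'->H->R'->E->plug->E
Final: ciphertext=ECADE, RIGHT=1, LEFT=2

Answer: ECADE 1 2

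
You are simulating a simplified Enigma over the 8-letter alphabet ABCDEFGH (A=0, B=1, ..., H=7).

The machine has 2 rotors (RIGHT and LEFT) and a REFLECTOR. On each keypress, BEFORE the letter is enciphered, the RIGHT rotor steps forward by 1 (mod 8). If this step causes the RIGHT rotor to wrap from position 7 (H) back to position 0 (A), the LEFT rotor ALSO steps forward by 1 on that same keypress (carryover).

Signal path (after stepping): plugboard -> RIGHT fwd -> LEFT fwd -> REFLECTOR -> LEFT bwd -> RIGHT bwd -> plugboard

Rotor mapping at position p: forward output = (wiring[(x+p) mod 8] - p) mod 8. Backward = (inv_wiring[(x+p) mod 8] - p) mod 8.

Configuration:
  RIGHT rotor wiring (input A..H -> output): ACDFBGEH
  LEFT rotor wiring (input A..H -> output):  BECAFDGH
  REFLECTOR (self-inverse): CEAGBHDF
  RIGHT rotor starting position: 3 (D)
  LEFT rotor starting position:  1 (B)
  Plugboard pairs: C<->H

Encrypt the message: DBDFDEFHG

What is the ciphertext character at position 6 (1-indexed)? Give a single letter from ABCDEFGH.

Char 1 ('D'): step: R->4, L=1; D->plug->D->R->D->L->E->refl->B->L'->B->R'->H->plug->C
Char 2 ('B'): step: R->5, L=1; B->plug->B->R->H->L->A->refl->C->L'->E->R'->H->plug->C
Char 3 ('D'): step: R->6, L=1; D->plug->D->R->E->L->C->refl->A->L'->H->R'->F->plug->F
Char 4 ('F'): step: R->7, L=1; F->plug->F->R->C->L->H->refl->F->L'->F->R'->H->plug->C
Char 5 ('D'): step: R->0, L->2 (L advanced); D->plug->D->R->F->L->F->refl->H->L'->G->R'->F->plug->F
Char 6 ('E'): step: R->1, L=2; E->plug->E->R->F->L->F->refl->H->L'->G->R'->G->plug->G

G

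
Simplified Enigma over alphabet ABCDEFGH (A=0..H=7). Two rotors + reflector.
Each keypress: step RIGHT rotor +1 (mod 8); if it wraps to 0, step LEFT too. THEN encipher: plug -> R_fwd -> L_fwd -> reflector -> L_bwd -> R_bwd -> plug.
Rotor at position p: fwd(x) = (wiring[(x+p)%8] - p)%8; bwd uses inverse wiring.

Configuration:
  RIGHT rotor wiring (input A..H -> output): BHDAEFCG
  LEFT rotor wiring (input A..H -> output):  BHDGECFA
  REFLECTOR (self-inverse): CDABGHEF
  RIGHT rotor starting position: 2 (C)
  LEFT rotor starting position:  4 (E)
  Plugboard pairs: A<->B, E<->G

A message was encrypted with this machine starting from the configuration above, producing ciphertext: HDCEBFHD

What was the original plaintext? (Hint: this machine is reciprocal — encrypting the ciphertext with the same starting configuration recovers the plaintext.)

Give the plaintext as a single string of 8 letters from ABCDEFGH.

Answer: DGEBCCCH

Derivation:
Char 1 ('H'): step: R->3, L=4; H->plug->H->R->A->L->A->refl->C->L'->H->R'->D->plug->D
Char 2 ('D'): step: R->4, L=4; D->plug->D->R->C->L->B->refl->D->L'->F->R'->E->plug->G
Char 3 ('C'): step: R->5, L=4; C->plug->C->R->B->L->G->refl->E->L'->D->R'->G->plug->E
Char 4 ('E'): step: R->6, L=4; E->plug->G->R->G->L->H->refl->F->L'->E->R'->A->plug->B
Char 5 ('B'): step: R->7, L=4; B->plug->A->R->H->L->C->refl->A->L'->A->R'->C->plug->C
Char 6 ('F'): step: R->0, L->5 (L advanced); F->plug->F->R->F->L->G->refl->E->L'->D->R'->C->plug->C
Char 7 ('H'): step: R->1, L=5; H->plug->H->R->A->L->F->refl->H->L'->H->R'->C->plug->C
Char 8 ('D'): step: R->2, L=5; D->plug->D->R->D->L->E->refl->G->L'->F->R'->H->plug->H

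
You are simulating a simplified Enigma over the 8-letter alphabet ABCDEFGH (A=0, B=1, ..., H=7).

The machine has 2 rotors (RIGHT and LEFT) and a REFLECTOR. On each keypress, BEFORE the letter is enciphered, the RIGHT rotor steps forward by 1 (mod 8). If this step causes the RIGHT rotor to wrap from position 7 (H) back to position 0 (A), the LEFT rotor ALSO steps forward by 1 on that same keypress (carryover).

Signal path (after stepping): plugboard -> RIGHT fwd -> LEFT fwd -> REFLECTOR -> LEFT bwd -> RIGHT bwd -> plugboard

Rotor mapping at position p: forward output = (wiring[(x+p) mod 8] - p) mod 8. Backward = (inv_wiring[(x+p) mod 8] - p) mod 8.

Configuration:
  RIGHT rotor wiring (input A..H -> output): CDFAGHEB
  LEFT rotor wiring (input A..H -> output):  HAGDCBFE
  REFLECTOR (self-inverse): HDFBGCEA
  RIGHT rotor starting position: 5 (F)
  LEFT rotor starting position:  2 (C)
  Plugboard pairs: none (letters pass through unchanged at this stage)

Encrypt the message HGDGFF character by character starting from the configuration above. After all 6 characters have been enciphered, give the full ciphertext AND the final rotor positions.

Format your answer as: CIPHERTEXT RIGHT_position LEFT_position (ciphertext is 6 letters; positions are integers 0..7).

Answer: CFHHCC 3 3

Derivation:
Char 1 ('H'): step: R->6, L=2; H->plug->H->R->B->L->B->refl->D->L'->E->R'->C->plug->C
Char 2 ('G'): step: R->7, L=2; G->plug->G->R->A->L->E->refl->G->L'->H->R'->F->plug->F
Char 3 ('D'): step: R->0, L->3 (L advanced); D->plug->D->R->A->L->A->refl->H->L'->B->R'->H->plug->H
Char 4 ('G'): step: R->1, L=3; G->plug->G->R->A->L->A->refl->H->L'->B->R'->H->plug->H
Char 5 ('F'): step: R->2, L=3; F->plug->F->R->H->L->D->refl->B->L'->E->R'->C->plug->C
Char 6 ('F'): step: R->3, L=3; F->plug->F->R->H->L->D->refl->B->L'->E->R'->C->plug->C
Final: ciphertext=CFHHCC, RIGHT=3, LEFT=3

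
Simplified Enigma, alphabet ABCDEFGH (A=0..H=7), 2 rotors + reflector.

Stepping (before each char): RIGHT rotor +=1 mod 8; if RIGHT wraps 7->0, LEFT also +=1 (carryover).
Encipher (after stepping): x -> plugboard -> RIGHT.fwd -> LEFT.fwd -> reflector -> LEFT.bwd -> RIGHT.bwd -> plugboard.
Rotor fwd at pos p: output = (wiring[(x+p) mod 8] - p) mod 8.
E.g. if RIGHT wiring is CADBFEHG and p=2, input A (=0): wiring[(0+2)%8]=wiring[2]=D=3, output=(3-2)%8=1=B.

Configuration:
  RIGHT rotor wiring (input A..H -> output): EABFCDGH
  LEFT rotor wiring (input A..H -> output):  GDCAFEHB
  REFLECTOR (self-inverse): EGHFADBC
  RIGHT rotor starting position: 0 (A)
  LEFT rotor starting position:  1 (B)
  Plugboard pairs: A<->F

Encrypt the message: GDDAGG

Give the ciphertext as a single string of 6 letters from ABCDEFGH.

Char 1 ('G'): step: R->1, L=1; G->plug->G->R->G->L->A->refl->E->L'->D->R'->H->plug->H
Char 2 ('D'): step: R->2, L=1; D->plug->D->R->B->L->B->refl->G->L'->F->R'->F->plug->A
Char 3 ('D'): step: R->3, L=1; D->plug->D->R->D->L->E->refl->A->L'->G->R'->H->plug->H
Char 4 ('A'): step: R->4, L=1; A->plug->F->R->E->L->D->refl->F->L'->H->R'->B->plug->B
Char 5 ('G'): step: R->5, L=1; G->plug->G->R->A->L->C->refl->H->L'->C->R'->C->plug->C
Char 6 ('G'): step: R->6, L=1; G->plug->G->R->E->L->D->refl->F->L'->H->R'->F->plug->A

Answer: HAHBCA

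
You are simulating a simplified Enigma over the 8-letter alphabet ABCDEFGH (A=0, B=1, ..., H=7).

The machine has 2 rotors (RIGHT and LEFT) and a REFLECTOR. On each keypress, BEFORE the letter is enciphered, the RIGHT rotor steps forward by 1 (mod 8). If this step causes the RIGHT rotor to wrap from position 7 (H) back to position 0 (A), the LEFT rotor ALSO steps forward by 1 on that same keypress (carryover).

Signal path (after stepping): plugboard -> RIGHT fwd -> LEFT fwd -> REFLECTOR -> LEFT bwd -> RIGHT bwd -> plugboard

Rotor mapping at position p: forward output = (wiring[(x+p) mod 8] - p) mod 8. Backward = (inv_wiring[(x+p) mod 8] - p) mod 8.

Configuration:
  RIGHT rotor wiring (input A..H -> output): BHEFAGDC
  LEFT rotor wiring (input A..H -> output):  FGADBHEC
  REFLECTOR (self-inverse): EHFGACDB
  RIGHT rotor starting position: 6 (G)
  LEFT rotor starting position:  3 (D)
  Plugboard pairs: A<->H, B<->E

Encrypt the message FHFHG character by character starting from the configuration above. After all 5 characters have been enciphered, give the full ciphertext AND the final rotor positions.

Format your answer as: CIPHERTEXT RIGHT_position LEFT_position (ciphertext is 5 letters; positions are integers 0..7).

Answer: BGHCB 3 4

Derivation:
Char 1 ('F'): step: R->7, L=3; F->plug->F->R->B->L->G->refl->D->L'->G->R'->E->plug->B
Char 2 ('H'): step: R->0, L->4 (L advanced); H->plug->A->R->B->L->D->refl->G->L'->D->R'->G->plug->G
Char 3 ('F'): step: R->1, L=4; F->plug->F->R->C->L->A->refl->E->L'->G->R'->A->plug->H
Char 4 ('H'): step: R->2, L=4; H->plug->A->R->C->L->A->refl->E->L'->G->R'->C->plug->C
Char 5 ('G'): step: R->3, L=4; G->plug->G->R->E->L->B->refl->H->L'->H->R'->E->plug->B
Final: ciphertext=BGHCB, RIGHT=3, LEFT=4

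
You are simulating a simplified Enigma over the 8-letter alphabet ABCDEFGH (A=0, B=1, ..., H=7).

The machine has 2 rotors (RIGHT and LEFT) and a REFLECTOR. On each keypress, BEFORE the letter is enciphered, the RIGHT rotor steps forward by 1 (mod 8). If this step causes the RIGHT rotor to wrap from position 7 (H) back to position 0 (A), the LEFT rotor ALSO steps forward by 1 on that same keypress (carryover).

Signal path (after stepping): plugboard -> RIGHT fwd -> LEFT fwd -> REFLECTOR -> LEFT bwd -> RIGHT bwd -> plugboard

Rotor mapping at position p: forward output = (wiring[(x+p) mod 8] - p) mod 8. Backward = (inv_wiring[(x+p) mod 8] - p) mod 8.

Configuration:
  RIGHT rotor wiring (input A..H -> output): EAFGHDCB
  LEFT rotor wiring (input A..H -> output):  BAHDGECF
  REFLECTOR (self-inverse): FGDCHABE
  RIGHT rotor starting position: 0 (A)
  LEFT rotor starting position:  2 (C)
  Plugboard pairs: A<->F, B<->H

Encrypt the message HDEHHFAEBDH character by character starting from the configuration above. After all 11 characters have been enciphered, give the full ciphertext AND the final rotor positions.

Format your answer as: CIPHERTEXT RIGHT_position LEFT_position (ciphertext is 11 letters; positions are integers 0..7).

Answer: GABGEAGAFHA 3 3

Derivation:
Char 1 ('H'): step: R->1, L=2; H->plug->B->R->E->L->A->refl->F->L'->A->R'->G->plug->G
Char 2 ('D'): step: R->2, L=2; D->plug->D->R->B->L->B->refl->G->L'->H->R'->F->plug->A
Char 3 ('E'): step: R->3, L=2; E->plug->E->R->G->L->H->refl->E->L'->C->R'->H->plug->B
Char 4 ('H'): step: R->4, L=2; H->plug->B->R->H->L->G->refl->B->L'->B->R'->G->plug->G
Char 5 ('H'): step: R->5, L=2; H->plug->B->R->F->L->D->refl->C->L'->D->R'->E->plug->E
Char 6 ('F'): step: R->6, L=2; F->plug->A->R->E->L->A->refl->F->L'->A->R'->F->plug->A
Char 7 ('A'): step: R->7, L=2; A->plug->F->R->A->L->F->refl->A->L'->E->R'->G->plug->G
Char 8 ('E'): step: R->0, L->3 (L advanced); E->plug->E->R->H->L->E->refl->H->L'->D->R'->F->plug->A
Char 9 ('B'): step: R->1, L=3; B->plug->H->R->D->L->H->refl->E->L'->H->R'->A->plug->F
Char 10 ('D'): step: R->2, L=3; D->plug->D->R->B->L->D->refl->C->L'->E->R'->B->plug->H
Char 11 ('H'): step: R->3, L=3; H->plug->B->R->E->L->C->refl->D->L'->B->R'->F->plug->A
Final: ciphertext=GABGEAGAFHA, RIGHT=3, LEFT=3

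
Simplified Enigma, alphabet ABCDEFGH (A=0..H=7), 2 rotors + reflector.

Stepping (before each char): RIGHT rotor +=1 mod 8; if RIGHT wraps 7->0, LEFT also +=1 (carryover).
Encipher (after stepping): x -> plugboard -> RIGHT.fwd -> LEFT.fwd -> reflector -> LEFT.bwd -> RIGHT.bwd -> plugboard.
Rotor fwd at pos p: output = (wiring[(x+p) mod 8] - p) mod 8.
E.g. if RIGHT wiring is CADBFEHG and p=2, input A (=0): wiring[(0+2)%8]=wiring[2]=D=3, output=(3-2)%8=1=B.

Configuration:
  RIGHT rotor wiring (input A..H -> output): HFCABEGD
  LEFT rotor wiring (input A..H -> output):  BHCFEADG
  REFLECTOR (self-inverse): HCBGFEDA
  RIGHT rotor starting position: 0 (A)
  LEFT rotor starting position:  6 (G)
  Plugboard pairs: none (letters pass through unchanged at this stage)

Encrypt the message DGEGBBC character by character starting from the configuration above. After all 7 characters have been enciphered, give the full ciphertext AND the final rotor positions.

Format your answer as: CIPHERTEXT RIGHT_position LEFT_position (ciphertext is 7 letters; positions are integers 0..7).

Char 1 ('D'): step: R->1, L=6; D->plug->D->R->A->L->F->refl->E->L'->E->R'->A->plug->A
Char 2 ('G'): step: R->2, L=6; G->plug->G->R->F->L->H->refl->A->L'->B->R'->F->plug->F
Char 3 ('E'): step: R->3, L=6; E->plug->E->R->A->L->F->refl->E->L'->E->R'->F->plug->F
Char 4 ('G'): step: R->4, L=6; G->plug->G->R->G->L->G->refl->D->L'->C->R'->C->plug->C
Char 5 ('B'): step: R->5, L=6; B->plug->B->R->B->L->A->refl->H->L'->F->R'->F->plug->F
Char 6 ('B'): step: R->6, L=6; B->plug->B->R->F->L->H->refl->A->L'->B->R'->C->plug->C
Char 7 ('C'): step: R->7, L=6; C->plug->C->R->G->L->G->refl->D->L'->C->R'->F->plug->F
Final: ciphertext=AFFCFCF, RIGHT=7, LEFT=6

Answer: AFFCFCF 7 6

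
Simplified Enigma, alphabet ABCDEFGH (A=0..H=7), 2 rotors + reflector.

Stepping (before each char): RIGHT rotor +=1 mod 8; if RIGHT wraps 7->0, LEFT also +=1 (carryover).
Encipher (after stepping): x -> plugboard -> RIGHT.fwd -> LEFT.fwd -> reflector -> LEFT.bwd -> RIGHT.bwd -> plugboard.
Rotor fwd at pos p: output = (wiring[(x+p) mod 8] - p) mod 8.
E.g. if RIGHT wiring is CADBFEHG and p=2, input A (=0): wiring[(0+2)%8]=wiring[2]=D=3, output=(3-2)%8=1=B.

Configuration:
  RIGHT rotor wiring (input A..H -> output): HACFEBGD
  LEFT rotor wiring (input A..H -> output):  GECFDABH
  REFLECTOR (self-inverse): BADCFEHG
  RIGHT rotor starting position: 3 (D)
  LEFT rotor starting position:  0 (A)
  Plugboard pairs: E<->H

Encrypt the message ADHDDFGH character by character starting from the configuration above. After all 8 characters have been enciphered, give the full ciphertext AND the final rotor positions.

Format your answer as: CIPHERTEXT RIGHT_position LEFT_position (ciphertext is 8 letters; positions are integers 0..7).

Char 1 ('A'): step: R->4, L=0; A->plug->A->R->A->L->G->refl->H->L'->H->R'->D->plug->D
Char 2 ('D'): step: R->5, L=0; D->plug->D->R->C->L->C->refl->D->L'->E->R'->A->plug->A
Char 3 ('H'): step: R->6, L=0; H->plug->E->R->E->L->D->refl->C->L'->C->R'->D->plug->D
Char 4 ('D'): step: R->7, L=0; D->plug->D->R->D->L->F->refl->E->L'->B->R'->C->plug->C
Char 5 ('D'): step: R->0, L->1 (L advanced); D->plug->D->R->F->L->A->refl->B->L'->B->R'->F->plug->F
Char 6 ('F'): step: R->1, L=1; F->plug->F->R->F->L->A->refl->B->L'->B->R'->B->plug->B
Char 7 ('G'): step: R->2, L=1; G->plug->G->R->F->L->A->refl->B->L'->B->R'->F->plug->F
Char 8 ('H'): step: R->3, L=1; H->plug->E->R->A->L->D->refl->C->L'->D->R'->D->plug->D
Final: ciphertext=DADCFBFD, RIGHT=3, LEFT=1

Answer: DADCFBFD 3 1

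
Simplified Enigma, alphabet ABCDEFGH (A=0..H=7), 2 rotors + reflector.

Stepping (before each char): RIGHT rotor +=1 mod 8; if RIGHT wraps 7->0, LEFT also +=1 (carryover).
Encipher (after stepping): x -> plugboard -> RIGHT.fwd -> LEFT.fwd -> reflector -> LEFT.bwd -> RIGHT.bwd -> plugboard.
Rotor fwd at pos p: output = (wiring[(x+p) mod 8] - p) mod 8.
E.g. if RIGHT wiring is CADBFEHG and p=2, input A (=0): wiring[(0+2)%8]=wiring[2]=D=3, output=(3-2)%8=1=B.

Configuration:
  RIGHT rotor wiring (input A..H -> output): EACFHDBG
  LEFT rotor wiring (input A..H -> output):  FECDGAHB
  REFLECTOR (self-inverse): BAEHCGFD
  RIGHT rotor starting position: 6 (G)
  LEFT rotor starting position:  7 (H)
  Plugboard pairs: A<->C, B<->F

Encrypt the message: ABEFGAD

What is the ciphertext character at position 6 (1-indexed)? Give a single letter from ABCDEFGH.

Char 1 ('A'): step: R->7, L=7; A->plug->C->R->B->L->G->refl->F->L'->C->R'->H->plug->H
Char 2 ('B'): step: R->0, L->0 (L advanced); B->plug->F->R->D->L->D->refl->H->L'->G->R'->H->plug->H
Char 3 ('E'): step: R->1, L=0; E->plug->E->R->C->L->C->refl->E->L'->B->R'->B->plug->F
Char 4 ('F'): step: R->2, L=0; F->plug->B->R->D->L->D->refl->H->L'->G->R'->H->plug->H
Char 5 ('G'): step: R->3, L=0; G->plug->G->R->F->L->A->refl->B->L'->H->R'->H->plug->H
Char 6 ('A'): step: R->4, L=0; A->plug->C->R->F->L->A->refl->B->L'->H->R'->B->plug->F

F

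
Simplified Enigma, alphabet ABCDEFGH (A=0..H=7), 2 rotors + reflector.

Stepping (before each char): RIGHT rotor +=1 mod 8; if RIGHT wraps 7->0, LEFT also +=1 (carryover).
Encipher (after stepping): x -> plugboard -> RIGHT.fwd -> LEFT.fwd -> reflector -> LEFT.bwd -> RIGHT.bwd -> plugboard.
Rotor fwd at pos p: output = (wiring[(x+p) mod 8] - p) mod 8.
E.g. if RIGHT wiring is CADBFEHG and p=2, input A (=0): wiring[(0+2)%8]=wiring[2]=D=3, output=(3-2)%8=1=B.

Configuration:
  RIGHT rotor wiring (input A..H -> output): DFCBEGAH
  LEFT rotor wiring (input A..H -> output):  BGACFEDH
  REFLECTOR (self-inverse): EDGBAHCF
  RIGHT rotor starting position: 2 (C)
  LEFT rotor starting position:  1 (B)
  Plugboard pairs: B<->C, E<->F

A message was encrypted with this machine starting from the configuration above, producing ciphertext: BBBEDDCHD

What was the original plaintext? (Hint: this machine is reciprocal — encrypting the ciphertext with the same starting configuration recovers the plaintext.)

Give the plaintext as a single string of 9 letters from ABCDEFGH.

Char 1 ('B'): step: R->3, L=1; B->plug->C->R->D->L->E->refl->A->L'->H->R'->H->plug->H
Char 2 ('B'): step: R->4, L=1; B->plug->C->R->E->L->D->refl->B->L'->C->R'->B->plug->C
Char 3 ('B'): step: R->5, L=1; B->plug->C->R->C->L->B->refl->D->L'->E->R'->G->plug->G
Char 4 ('E'): step: R->6, L=1; E->plug->F->R->D->L->E->refl->A->L'->H->R'->D->plug->D
Char 5 ('D'): step: R->7, L=1; D->plug->D->R->D->L->E->refl->A->L'->H->R'->G->plug->G
Char 6 ('D'): step: R->0, L->2 (L advanced); D->plug->D->R->B->L->A->refl->E->L'->H->R'->H->plug->H
Char 7 ('C'): step: R->1, L=2; C->plug->B->R->B->L->A->refl->E->L'->H->R'->F->plug->E
Char 8 ('H'): step: R->2, L=2; H->plug->H->R->D->L->C->refl->G->L'->A->R'->A->plug->A
Char 9 ('D'): step: R->3, L=2; D->plug->D->R->F->L->F->refl->H->L'->G->R'->A->plug->A

Answer: HCGDGHEAA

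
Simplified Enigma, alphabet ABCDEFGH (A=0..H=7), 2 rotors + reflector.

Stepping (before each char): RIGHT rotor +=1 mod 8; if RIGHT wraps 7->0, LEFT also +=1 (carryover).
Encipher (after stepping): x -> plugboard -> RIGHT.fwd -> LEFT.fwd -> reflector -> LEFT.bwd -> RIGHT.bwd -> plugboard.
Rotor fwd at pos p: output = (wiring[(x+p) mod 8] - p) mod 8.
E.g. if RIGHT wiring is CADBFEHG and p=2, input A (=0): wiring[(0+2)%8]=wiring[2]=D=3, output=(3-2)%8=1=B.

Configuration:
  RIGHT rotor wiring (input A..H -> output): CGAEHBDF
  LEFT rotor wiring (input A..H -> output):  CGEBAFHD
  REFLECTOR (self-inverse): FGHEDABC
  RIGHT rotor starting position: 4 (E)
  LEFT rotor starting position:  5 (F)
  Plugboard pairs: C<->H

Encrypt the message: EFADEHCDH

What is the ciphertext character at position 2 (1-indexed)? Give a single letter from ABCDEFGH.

Char 1 ('E'): step: R->5, L=5; E->plug->E->R->B->L->C->refl->H->L'->F->R'->D->plug->D
Char 2 ('F'): step: R->6, L=5; F->plug->F->R->G->L->E->refl->D->L'->H->R'->B->plug->B

B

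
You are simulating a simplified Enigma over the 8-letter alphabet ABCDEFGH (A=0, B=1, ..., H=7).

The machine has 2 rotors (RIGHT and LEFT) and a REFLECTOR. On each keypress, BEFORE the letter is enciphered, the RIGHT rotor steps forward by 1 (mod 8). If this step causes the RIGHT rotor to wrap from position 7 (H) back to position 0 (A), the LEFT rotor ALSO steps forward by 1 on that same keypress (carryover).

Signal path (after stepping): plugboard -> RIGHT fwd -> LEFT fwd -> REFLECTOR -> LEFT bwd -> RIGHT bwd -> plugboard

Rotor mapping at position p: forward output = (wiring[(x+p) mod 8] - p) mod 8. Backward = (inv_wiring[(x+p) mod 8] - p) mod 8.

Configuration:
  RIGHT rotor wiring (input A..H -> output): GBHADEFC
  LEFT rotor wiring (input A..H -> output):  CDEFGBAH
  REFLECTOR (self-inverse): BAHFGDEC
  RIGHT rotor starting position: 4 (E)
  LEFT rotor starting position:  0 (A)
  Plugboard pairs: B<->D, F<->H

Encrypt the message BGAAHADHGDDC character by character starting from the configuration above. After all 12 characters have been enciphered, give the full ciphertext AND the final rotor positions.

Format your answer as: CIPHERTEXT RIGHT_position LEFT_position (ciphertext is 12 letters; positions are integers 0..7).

Answer: GFEFCHADBAHA 0 2

Derivation:
Char 1 ('B'): step: R->5, L=0; B->plug->D->R->B->L->D->refl->F->L'->D->R'->G->plug->G
Char 2 ('G'): step: R->6, L=0; G->plug->G->R->F->L->B->refl->A->L'->G->R'->H->plug->F
Char 3 ('A'): step: R->7, L=0; A->plug->A->R->D->L->F->refl->D->L'->B->R'->E->plug->E
Char 4 ('A'): step: R->0, L->1 (L advanced); A->plug->A->R->G->L->G->refl->E->L'->C->R'->H->plug->F
Char 5 ('H'): step: R->1, L=1; H->plug->F->R->E->L->A->refl->B->L'->H->R'->C->plug->C
Char 6 ('A'): step: R->2, L=1; A->plug->A->R->F->L->H->refl->C->L'->A->R'->F->plug->H
Char 7 ('D'): step: R->3, L=1; D->plug->B->R->A->L->C->refl->H->L'->F->R'->A->plug->A
Char 8 ('H'): step: R->4, L=1; H->plug->F->R->F->L->H->refl->C->L'->A->R'->B->plug->D
Char 9 ('G'): step: R->5, L=1; G->plug->G->R->D->L->F->refl->D->L'->B->R'->D->plug->B
Char 10 ('D'): step: R->6, L=1; D->plug->B->R->E->L->A->refl->B->L'->H->R'->A->plug->A
Char 11 ('D'): step: R->7, L=1; D->plug->B->R->H->L->B->refl->A->L'->E->R'->F->plug->H
Char 12 ('C'): step: R->0, L->2 (L advanced); C->plug->C->R->H->L->B->refl->A->L'->G->R'->A->plug->A
Final: ciphertext=GFEFCHADBAHA, RIGHT=0, LEFT=2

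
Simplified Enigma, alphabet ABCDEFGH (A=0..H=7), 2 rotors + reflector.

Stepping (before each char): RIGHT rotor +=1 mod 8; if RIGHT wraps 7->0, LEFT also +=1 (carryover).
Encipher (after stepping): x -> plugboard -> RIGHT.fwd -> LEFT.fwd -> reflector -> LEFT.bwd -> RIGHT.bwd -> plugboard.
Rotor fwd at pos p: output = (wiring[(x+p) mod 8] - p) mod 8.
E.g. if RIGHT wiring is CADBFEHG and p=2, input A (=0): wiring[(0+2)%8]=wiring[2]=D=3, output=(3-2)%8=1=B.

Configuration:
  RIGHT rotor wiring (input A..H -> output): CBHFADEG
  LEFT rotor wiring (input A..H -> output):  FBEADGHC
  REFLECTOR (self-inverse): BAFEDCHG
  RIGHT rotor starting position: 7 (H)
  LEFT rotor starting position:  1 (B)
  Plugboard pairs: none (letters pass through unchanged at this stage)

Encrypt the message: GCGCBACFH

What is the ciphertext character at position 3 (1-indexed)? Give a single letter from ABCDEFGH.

Char 1 ('G'): step: R->0, L->2 (L advanced); G->plug->G->R->E->L->F->refl->C->L'->A->R'->E->plug->E
Char 2 ('C'): step: R->1, L=2; C->plug->C->R->E->L->F->refl->C->L'->A->R'->A->plug->A
Char 3 ('G'): step: R->2, L=2; G->plug->G->R->A->L->C->refl->F->L'->E->R'->F->plug->F

F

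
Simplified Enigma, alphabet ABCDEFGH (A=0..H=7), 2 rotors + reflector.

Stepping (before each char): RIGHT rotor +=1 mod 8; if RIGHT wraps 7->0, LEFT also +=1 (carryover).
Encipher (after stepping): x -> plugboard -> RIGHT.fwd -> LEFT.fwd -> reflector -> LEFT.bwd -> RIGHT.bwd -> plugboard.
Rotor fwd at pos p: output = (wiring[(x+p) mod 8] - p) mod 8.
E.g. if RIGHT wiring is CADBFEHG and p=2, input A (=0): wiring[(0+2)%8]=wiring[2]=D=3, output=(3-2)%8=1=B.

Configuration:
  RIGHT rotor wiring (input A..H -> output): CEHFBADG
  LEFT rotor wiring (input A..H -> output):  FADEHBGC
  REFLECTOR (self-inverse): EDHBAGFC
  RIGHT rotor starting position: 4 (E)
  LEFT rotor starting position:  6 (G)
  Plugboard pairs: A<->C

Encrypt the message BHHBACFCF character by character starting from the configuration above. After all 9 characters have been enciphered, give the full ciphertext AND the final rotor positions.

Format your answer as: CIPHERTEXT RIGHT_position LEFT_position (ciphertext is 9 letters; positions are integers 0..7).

Answer: EGAEHBBGG 5 7

Derivation:
Char 1 ('B'): step: R->5, L=6; B->plug->B->R->G->L->B->refl->D->L'->H->R'->E->plug->E
Char 2 ('H'): step: R->6, L=6; H->plug->H->R->C->L->H->refl->C->L'->D->R'->G->plug->G
Char 3 ('H'): step: R->7, L=6; H->plug->H->R->E->L->F->refl->G->L'->F->R'->C->plug->A
Char 4 ('B'): step: R->0, L->7 (L advanced); B->plug->B->R->E->L->F->refl->G->L'->B->R'->E->plug->E
Char 5 ('A'): step: R->1, L=7; A->plug->C->R->E->L->F->refl->G->L'->B->R'->H->plug->H
Char 6 ('C'): step: R->2, L=7; C->plug->A->R->F->L->A->refl->E->L'->D->R'->B->plug->B
Char 7 ('F'): step: R->3, L=7; F->plug->F->R->H->L->H->refl->C->L'->G->R'->B->plug->B
Char 8 ('C'): step: R->4, L=7; C->plug->A->R->F->L->A->refl->E->L'->D->R'->G->plug->G
Char 9 ('F'): step: R->5, L=7; F->plug->F->R->C->L->B->refl->D->L'->A->R'->G->plug->G
Final: ciphertext=EGAEHBBGG, RIGHT=5, LEFT=7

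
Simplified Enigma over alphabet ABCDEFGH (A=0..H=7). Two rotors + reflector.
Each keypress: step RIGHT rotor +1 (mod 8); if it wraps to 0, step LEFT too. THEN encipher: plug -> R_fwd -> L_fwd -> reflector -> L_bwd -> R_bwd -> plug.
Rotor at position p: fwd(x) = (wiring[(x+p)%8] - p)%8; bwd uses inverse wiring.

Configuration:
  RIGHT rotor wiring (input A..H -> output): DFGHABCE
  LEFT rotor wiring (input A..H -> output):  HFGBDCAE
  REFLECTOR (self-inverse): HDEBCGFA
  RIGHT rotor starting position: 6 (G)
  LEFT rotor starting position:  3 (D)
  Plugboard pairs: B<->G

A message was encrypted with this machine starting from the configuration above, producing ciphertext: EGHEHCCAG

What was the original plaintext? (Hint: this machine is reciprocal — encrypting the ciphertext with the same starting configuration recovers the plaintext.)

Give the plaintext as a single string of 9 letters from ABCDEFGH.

Answer: HHCHFBFCA

Derivation:
Char 1 ('E'): step: R->7, L=3; E->plug->E->R->A->L->G->refl->F->L'->D->R'->H->plug->H
Char 2 ('G'): step: R->0, L->4 (L advanced); G->plug->B->R->F->L->B->refl->D->L'->E->R'->H->plug->H
Char 3 ('H'): step: R->1, L=4; H->plug->H->R->C->L->E->refl->C->L'->G->R'->C->plug->C
Char 4 ('E'): step: R->2, L=4; E->plug->E->R->A->L->H->refl->A->L'->D->R'->H->plug->H
Char 5 ('H'): step: R->3, L=4; H->plug->H->R->D->L->A->refl->H->L'->A->R'->F->plug->F
Char 6 ('C'): step: R->4, L=4; C->plug->C->R->G->L->C->refl->E->L'->C->R'->G->plug->B
Char 7 ('C'): step: R->5, L=4; C->plug->C->R->H->L->F->refl->G->L'->B->R'->F->plug->F
Char 8 ('A'): step: R->6, L=4; A->plug->A->R->E->L->D->refl->B->L'->F->R'->C->plug->C
Char 9 ('G'): step: R->7, L=4; G->plug->B->R->E->L->D->refl->B->L'->F->R'->A->plug->A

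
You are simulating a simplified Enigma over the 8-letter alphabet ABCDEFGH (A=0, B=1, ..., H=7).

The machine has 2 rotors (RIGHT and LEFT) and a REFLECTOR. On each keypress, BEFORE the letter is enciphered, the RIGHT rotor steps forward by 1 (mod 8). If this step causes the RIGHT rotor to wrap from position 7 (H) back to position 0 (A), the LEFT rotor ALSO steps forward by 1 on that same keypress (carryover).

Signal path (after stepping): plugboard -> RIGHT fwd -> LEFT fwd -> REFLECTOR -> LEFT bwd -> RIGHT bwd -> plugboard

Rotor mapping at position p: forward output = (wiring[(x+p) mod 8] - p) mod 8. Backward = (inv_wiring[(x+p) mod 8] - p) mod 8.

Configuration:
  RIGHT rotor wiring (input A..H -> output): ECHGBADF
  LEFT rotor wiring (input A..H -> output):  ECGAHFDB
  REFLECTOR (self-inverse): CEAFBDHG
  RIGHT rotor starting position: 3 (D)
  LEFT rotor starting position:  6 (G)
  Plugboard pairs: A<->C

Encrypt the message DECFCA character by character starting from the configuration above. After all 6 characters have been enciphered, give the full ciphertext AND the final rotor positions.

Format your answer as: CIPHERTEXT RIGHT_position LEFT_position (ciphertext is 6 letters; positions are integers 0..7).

Answer: EHDEAD 1 7

Derivation:
Char 1 ('D'): step: R->4, L=6; D->plug->D->R->B->L->D->refl->F->L'->A->R'->E->plug->E
Char 2 ('E'): step: R->5, L=6; E->plug->E->R->F->L->C->refl->A->L'->E->R'->H->plug->H
Char 3 ('C'): step: R->6, L=6; C->plug->A->R->F->L->C->refl->A->L'->E->R'->D->plug->D
Char 4 ('F'): step: R->7, L=6; F->plug->F->R->C->L->G->refl->H->L'->H->R'->E->plug->E
Char 5 ('C'): step: R->0, L->7 (L advanced); C->plug->A->R->E->L->B->refl->E->L'->H->R'->C->plug->A
Char 6 ('A'): step: R->1, L=7; A->plug->C->R->F->L->A->refl->C->L'->A->R'->D->plug->D
Final: ciphertext=EHDEAD, RIGHT=1, LEFT=7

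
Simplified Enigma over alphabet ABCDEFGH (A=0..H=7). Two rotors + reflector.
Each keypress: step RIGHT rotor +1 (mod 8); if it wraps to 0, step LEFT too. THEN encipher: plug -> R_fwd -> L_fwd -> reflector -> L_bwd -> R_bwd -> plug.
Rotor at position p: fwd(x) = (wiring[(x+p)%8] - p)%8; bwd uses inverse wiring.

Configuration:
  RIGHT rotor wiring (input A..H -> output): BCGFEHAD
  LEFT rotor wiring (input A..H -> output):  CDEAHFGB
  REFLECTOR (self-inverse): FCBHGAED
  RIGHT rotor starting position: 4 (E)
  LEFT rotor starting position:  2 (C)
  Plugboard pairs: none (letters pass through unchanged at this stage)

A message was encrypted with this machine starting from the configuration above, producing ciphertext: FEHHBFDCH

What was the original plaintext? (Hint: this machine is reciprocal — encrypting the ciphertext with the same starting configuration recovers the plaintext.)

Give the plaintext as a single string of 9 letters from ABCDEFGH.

Char 1 ('F'): step: R->5, L=2; F->plug->F->R->B->L->G->refl->E->L'->E->R'->D->plug->D
Char 2 ('E'): step: R->6, L=2; E->plug->E->R->A->L->C->refl->B->L'->H->R'->F->plug->F
Char 3 ('H'): step: R->7, L=2; H->plug->H->R->B->L->G->refl->E->L'->E->R'->A->plug->A
Char 4 ('H'): step: R->0, L->3 (L advanced); H->plug->H->R->D->L->D->refl->H->L'->F->R'->D->plug->D
Char 5 ('B'): step: R->1, L=3; B->plug->B->R->F->L->H->refl->D->L'->D->R'->D->plug->D
Char 6 ('F'): step: R->2, L=3; F->plug->F->R->B->L->E->refl->G->L'->E->R'->A->plug->A
Char 7 ('D'): step: R->3, L=3; D->plug->D->R->F->L->H->refl->D->L'->D->R'->H->plug->H
Char 8 ('C'): step: R->4, L=3; C->plug->C->R->E->L->G->refl->E->L'->B->R'->H->plug->H
Char 9 ('H'): step: R->5, L=3; H->plug->H->R->H->L->B->refl->C->L'->C->R'->A->plug->A

Answer: DFADDAHHA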